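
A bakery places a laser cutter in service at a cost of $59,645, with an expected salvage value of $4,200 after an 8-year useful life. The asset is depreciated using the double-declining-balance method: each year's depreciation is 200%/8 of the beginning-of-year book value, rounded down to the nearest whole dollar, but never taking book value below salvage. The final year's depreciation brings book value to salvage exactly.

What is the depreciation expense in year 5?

$4,718

Depreciable base = $59,645 − $4,200 = $55,445.
Year 1: ⌊$59,645 × 200%/8⌋ = $14,911. Book value $44,734.
Year 2: ⌊$44,734 × 200%/8⌋ = $11,183. Book value $33,551.
Year 3: ⌊$33,551 × 200%/8⌋ = $8,387. Book value $25,164.
Year 4: ⌊$25,164 × 200%/8⌋ = $6,291. Book value $18,873.
Year 5: ⌊$18,873 × 200%/8⌋ = $4,718. Book value $14,155.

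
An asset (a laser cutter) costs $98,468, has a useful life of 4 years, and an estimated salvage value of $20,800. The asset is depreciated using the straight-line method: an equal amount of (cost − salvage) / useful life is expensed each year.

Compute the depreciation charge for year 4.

$19,417

Depreciable base = $98,468 − $20,800 = $77,668.
Annual expense = $77,668 / 4 = $19,417.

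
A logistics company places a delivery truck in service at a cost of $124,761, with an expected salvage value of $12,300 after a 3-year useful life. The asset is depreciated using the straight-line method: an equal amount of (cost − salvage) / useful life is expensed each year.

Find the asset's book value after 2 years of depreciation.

$49,787

Depreciable base = $124,761 − $12,300 = $112,461.
Annual expense = $112,461 / 3 = $37,487.
End of year 1: book value $87,274.
End of year 2: book value $49,787.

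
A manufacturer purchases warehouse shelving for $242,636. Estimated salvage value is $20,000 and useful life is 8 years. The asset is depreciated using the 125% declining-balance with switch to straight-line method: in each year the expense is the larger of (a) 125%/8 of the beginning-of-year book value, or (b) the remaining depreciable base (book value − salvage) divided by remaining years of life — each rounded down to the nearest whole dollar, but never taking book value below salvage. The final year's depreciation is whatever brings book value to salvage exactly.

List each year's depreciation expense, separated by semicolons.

Depreciable base = $242,636 − $20,000 = $222,636.
Year 1: DB = ⌊$242,636 × 125%/8⌋ = $37,911; SL = ⌊$222,636/8⌋ = $27,829 → take DB $37,911. Book value $204,725.
Year 2: DB = ⌊$204,725 × 125%/8⌋ = $31,988; SL = ⌊$184,725/7⌋ = $26,389 → take DB $31,988. Book value $172,737.
Year 3: DB = ⌊$172,737 × 125%/8⌋ = $26,990; SL = ⌊$152,737/6⌋ = $25,456 → take DB $26,990. Book value $145,747.
Year 4: DB = ⌊$145,747 × 125%/8⌋ = $22,772; SL = ⌊$125,747/5⌋ = $25,149 → take SL $25,149. Book value $120,598.
Year 5: DB = ⌊$120,598 × 125%/8⌋ = $18,843; SL = ⌊$100,598/4⌋ = $25,149 → take SL $25,149. Book value $95,449.
Year 6: DB = ⌊$95,449 × 125%/8⌋ = $14,913; SL = ⌊$75,449/3⌋ = $25,149 → take SL $25,149. Book value $70,300.
Year 7: DB = ⌊$70,300 × 125%/8⌋ = $10,984; SL = ⌊$50,300/2⌋ = $25,150 → take SL $25,150. Book value $45,150.
Year 8 (final): $45,150 − $20,000 = $25,150. Book value $20,000.

$37,911; $31,988; $26,990; $25,149; $25,149; $25,149; $25,150; $25,150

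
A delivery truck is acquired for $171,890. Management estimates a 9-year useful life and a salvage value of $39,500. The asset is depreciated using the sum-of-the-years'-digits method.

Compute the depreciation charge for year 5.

Depreciable base = $171,890 − $39,500 = $132,390.
Sum of the years' digits = 9+8+7+6+5+4+3+2+1 = 45.
Year 1: $132,390 × 9/45 = $26,478. Book value $145,412.
Year 2: $132,390 × 8/45 = $23,536. Book value $121,876.
Year 3: $132,390 × 7/45 = $20,594. Book value $101,282.
Year 4: $132,390 × 6/45 = $17,652. Book value $83,630.
Year 5: $132,390 × 5/45 = $14,710. Book value $68,920.

$14,710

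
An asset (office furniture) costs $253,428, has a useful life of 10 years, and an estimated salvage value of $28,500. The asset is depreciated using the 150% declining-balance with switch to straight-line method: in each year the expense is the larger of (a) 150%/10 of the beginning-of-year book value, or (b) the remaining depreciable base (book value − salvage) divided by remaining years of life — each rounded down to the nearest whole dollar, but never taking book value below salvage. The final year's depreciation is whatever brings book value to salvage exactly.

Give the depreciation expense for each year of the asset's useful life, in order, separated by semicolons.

$38,014; $32,312; $27,465; $23,345; $19,843; $16,867; $16,770; $16,770; $16,771; $16,771

Depreciable base = $253,428 − $28,500 = $224,928.
Year 1: DB = ⌊$253,428 × 150%/10⌋ = $38,014; SL = ⌊$224,928/10⌋ = $22,492 → take DB $38,014. Book value $215,414.
Year 2: DB = ⌊$215,414 × 150%/10⌋ = $32,312; SL = ⌊$186,914/9⌋ = $20,768 → take DB $32,312. Book value $183,102.
Year 3: DB = ⌊$183,102 × 150%/10⌋ = $27,465; SL = ⌊$154,602/8⌋ = $19,325 → take DB $27,465. Book value $155,637.
Year 4: DB = ⌊$155,637 × 150%/10⌋ = $23,345; SL = ⌊$127,137/7⌋ = $18,162 → take DB $23,345. Book value $132,292.
Year 5: DB = ⌊$132,292 × 150%/10⌋ = $19,843; SL = ⌊$103,792/6⌋ = $17,298 → take DB $19,843. Book value $112,449.
Year 6: DB = ⌊$112,449 × 150%/10⌋ = $16,867; SL = ⌊$83,949/5⌋ = $16,789 → take DB $16,867. Book value $95,582.
Year 7: DB = ⌊$95,582 × 150%/10⌋ = $14,337; SL = ⌊$67,082/4⌋ = $16,770 → take SL $16,770. Book value $78,812.
Year 8: DB = ⌊$78,812 × 150%/10⌋ = $11,821; SL = ⌊$50,312/3⌋ = $16,770 → take SL $16,770. Book value $62,042.
Year 9: DB = ⌊$62,042 × 150%/10⌋ = $9,306; SL = ⌊$33,542/2⌋ = $16,771 → take SL $16,771. Book value $45,271.
Year 10 (final): $45,271 − $28,500 = $16,771. Book value $28,500.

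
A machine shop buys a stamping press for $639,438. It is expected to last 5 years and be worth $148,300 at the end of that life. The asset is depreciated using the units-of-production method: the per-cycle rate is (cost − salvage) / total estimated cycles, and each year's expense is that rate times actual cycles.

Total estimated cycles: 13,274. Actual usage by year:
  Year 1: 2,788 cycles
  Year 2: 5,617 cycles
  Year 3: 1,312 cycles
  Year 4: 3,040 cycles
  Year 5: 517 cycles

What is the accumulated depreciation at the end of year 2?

Depreciable base = $639,438 − $148,300 = $491,138.
Rate = $491,138 / 13,274 cycles = $37 per cycle.
Year 1: 2,788 × $37 = $103,156. Book value $536,282.
Year 2: 5,617 × $37 = $207,829. Book value $328,453.
Accumulated through year 2 = $639,438 − $328,453 = $310,985.

$310,985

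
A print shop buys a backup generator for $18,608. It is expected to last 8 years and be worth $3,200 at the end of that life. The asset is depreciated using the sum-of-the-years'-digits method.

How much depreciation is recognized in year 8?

$428

Depreciable base = $18,608 − $3,200 = $15,408.
Sum of the years' digits = 8+7+6+5+4+3+2+1 = 36.
Year 1: $15,408 × 8/36 = $3,424. Book value $15,184.
Year 2: $15,408 × 7/36 = $2,996. Book value $12,188.
Year 3: $15,408 × 6/36 = $2,568. Book value $9,620.
Year 4: $15,408 × 5/36 = $2,140. Book value $7,480.
Year 5: $15,408 × 4/36 = $1,712. Book value $5,768.
Year 6: $15,408 × 3/36 = $1,284. Book value $4,484.
Year 7: $15,408 × 2/36 = $856. Book value $3,628.
Year 8: $15,408 × 1/36 = $428. Book value $3,200.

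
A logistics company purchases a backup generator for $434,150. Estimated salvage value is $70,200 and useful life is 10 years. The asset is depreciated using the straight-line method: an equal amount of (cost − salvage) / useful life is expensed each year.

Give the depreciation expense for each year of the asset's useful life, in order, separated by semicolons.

$36,395; $36,395; $36,395; $36,395; $36,395; $36,395; $36,395; $36,395; $36,395; $36,395

Depreciable base = $434,150 − $70,200 = $363,950.
Annual expense = $363,950 / 10 = $36,395.
End of year 1: book value $397,755.
End of year 2: book value $361,360.
End of year 3: book value $324,965.
End of year 4: book value $288,570.
End of year 5: book value $252,175.
End of year 6: book value $215,780.
End of year 7: book value $179,385.
End of year 8: book value $142,990.
End of year 9: book value $106,595.
End of year 10: book value $70,200.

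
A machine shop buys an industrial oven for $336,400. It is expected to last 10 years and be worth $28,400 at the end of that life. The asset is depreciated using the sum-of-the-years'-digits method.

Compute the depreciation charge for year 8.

Depreciable base = $336,400 − $28,400 = $308,000.
Sum of the years' digits = 10+9+8+7+6+5+4+3+2+1 = 55.
Year 1: $308,000 × 10/55 = $56,000. Book value $280,400.
Year 2: $308,000 × 9/55 = $50,400. Book value $230,000.
Year 3: $308,000 × 8/55 = $44,800. Book value $185,200.
Year 4: $308,000 × 7/55 = $39,200. Book value $146,000.
Year 5: $308,000 × 6/55 = $33,600. Book value $112,400.
Year 6: $308,000 × 5/55 = $28,000. Book value $84,400.
Year 7: $308,000 × 4/55 = $22,400. Book value $62,000.
Year 8: $308,000 × 3/55 = $16,800. Book value $45,200.

$16,800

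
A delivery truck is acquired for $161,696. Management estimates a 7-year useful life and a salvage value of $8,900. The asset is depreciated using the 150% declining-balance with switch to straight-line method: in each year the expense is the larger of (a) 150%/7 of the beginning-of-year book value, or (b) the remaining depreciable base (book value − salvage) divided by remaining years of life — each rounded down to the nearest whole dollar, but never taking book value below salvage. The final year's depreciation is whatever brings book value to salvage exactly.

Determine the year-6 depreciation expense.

$17,383

Depreciable base = $161,696 − $8,900 = $152,796.
Year 1: DB = ⌊$161,696 × 150%/7⌋ = $34,649; SL = ⌊$152,796/7⌋ = $21,828 → take DB $34,649. Book value $127,047.
Year 2: DB = ⌊$127,047 × 150%/7⌋ = $27,224; SL = ⌊$118,147/6⌋ = $19,691 → take DB $27,224. Book value $99,823.
Year 3: DB = ⌊$99,823 × 150%/7⌋ = $21,390; SL = ⌊$90,923/5⌋ = $18,184 → take DB $21,390. Book value $78,433.
Year 4: DB = ⌊$78,433 × 150%/7⌋ = $16,807; SL = ⌊$69,533/4⌋ = $17,383 → take SL $17,383. Book value $61,050.
Year 5: DB = ⌊$61,050 × 150%/7⌋ = $13,082; SL = ⌊$52,150/3⌋ = $17,383 → take SL $17,383. Book value $43,667.
Year 6: DB = ⌊$43,667 × 150%/7⌋ = $9,357; SL = ⌊$34,767/2⌋ = $17,383 → take SL $17,383. Book value $26,284.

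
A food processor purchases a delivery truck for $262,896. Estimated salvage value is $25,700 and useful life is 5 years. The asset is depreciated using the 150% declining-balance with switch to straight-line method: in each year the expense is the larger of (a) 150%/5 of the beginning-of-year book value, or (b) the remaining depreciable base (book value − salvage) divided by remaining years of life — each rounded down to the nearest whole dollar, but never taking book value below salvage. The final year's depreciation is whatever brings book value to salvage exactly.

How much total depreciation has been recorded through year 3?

Depreciable base = $262,896 − $25,700 = $237,196.
Year 1: DB = ⌊$262,896 × 150%/5⌋ = $78,868; SL = ⌊$237,196/5⌋ = $47,439 → take DB $78,868. Book value $184,028.
Year 2: DB = ⌊$184,028 × 150%/5⌋ = $55,208; SL = ⌊$158,328/4⌋ = $39,582 → take DB $55,208. Book value $128,820.
Year 3: DB = ⌊$128,820 × 150%/5⌋ = $38,646; SL = ⌊$103,120/3⌋ = $34,373 → take DB $38,646. Book value $90,174.
Accumulated through year 3 = $262,896 − $90,174 = $172,722.

$172,722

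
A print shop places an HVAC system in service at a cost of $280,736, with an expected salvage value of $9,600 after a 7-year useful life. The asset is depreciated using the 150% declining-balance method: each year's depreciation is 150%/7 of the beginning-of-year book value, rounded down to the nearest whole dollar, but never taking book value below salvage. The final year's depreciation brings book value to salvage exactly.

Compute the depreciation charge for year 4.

$29,180

Depreciable base = $280,736 − $9,600 = $271,136.
Year 1: ⌊$280,736 × 150%/7⌋ = $60,157. Book value $220,579.
Year 2: ⌊$220,579 × 150%/7⌋ = $47,266. Book value $173,313.
Year 3: ⌊$173,313 × 150%/7⌋ = $37,138. Book value $136,175.
Year 4: ⌊$136,175 × 150%/7⌋ = $29,180. Book value $106,995.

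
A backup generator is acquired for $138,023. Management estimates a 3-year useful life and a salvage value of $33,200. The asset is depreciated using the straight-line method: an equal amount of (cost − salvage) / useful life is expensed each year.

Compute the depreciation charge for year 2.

$34,941

Depreciable base = $138,023 − $33,200 = $104,823.
Annual expense = $104,823 / 3 = $34,941.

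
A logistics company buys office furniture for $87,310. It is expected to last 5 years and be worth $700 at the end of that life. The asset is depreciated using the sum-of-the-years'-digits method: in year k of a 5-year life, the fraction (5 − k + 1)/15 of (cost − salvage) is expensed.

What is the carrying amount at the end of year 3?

Depreciable base = $87,310 − $700 = $86,610.
Sum of the years' digits = 5+4+3+2+1 = 15.
Year 1: $86,610 × 5/15 = $28,870. Book value $58,440.
Year 2: $86,610 × 4/15 = $23,096. Book value $35,344.
Year 3: $86,610 × 3/15 = $17,322. Book value $18,022.

$18,022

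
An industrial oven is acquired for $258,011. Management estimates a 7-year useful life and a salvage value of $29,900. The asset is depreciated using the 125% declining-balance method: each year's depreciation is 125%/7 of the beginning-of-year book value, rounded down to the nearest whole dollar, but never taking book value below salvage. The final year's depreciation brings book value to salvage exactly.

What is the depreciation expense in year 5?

$20,976

Depreciable base = $258,011 − $29,900 = $228,111.
Year 1: ⌊$258,011 × 125%/7⌋ = $46,073. Book value $211,938.
Year 2: ⌊$211,938 × 125%/7⌋ = $37,846. Book value $174,092.
Year 3: ⌊$174,092 × 125%/7⌋ = $31,087. Book value $143,005.
Year 4: ⌊$143,005 × 125%/7⌋ = $25,536. Book value $117,469.
Year 5: ⌊$117,469 × 125%/7⌋ = $20,976. Book value $96,493.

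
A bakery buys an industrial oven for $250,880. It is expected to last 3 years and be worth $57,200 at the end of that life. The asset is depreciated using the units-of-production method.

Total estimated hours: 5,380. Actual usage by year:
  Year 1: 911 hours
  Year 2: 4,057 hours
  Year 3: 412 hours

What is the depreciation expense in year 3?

Depreciable base = $250,880 − $57,200 = $193,680.
Rate = $193,680 / 5,380 hours = $36 per hour.
Year 1: 911 × $36 = $32,796. Book value $218,084.
Year 2: 4,057 × $36 = $146,052. Book value $72,032.
Year 3: 412 × $36 = $14,832. Book value $57,200.

$14,832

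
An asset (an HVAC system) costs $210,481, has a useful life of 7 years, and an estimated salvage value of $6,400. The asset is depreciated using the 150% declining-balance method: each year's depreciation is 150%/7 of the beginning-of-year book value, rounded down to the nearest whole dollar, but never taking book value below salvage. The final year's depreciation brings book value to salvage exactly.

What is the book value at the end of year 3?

$102,096

Depreciable base = $210,481 − $6,400 = $204,081.
Year 1: ⌊$210,481 × 150%/7⌋ = $45,103. Book value $165,378.
Year 2: ⌊$165,378 × 150%/7⌋ = $35,438. Book value $129,940.
Year 3: ⌊$129,940 × 150%/7⌋ = $27,844. Book value $102,096.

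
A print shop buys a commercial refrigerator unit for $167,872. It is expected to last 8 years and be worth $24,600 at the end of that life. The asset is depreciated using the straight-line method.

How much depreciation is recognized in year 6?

Depreciable base = $167,872 − $24,600 = $143,272.
Annual expense = $143,272 / 8 = $17,909.

$17,909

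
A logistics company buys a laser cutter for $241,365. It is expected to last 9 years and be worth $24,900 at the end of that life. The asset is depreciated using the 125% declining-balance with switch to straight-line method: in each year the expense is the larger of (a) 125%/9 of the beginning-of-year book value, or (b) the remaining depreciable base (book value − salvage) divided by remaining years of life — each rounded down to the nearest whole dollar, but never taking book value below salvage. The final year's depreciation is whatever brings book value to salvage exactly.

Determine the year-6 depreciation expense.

Depreciable base = $241,365 − $24,900 = $216,465.
Year 1: DB = ⌊$241,365 × 125%/9⌋ = $33,522; SL = ⌊$216,465/9⌋ = $24,051 → take DB $33,522. Book value $207,843.
Year 2: DB = ⌊$207,843 × 125%/9⌋ = $28,867; SL = ⌊$182,943/8⌋ = $22,867 → take DB $28,867. Book value $178,976.
Year 3: DB = ⌊$178,976 × 125%/9⌋ = $24,857; SL = ⌊$154,076/7⌋ = $22,010 → take DB $24,857. Book value $154,119.
Year 4: DB = ⌊$154,119 × 125%/9⌋ = $21,405; SL = ⌊$129,219/6⌋ = $21,536 → take SL $21,536. Book value $132,583.
Year 5: DB = ⌊$132,583 × 125%/9⌋ = $18,414; SL = ⌊$107,683/5⌋ = $21,536 → take SL $21,536. Book value $111,047.
Year 6: DB = ⌊$111,047 × 125%/9⌋ = $15,423; SL = ⌊$86,147/4⌋ = $21,536 → take SL $21,536. Book value $89,511.

$21,536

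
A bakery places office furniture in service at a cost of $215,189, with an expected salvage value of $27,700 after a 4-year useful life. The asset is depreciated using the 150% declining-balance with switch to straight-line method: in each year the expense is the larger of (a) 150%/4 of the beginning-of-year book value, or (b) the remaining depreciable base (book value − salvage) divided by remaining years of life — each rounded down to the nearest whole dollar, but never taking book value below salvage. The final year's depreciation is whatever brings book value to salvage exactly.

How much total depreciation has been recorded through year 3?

Depreciable base = $215,189 − $27,700 = $187,489.
Year 1: DB = ⌊$215,189 × 150%/4⌋ = $80,695; SL = ⌊$187,489/4⌋ = $46,872 → take DB $80,695. Book value $134,494.
Year 2: DB = ⌊$134,494 × 150%/4⌋ = $50,435; SL = ⌊$106,794/3⌋ = $35,598 → take DB $50,435. Book value $84,059.
Year 3: DB = ⌊$84,059 × 150%/4⌋ = $31,522; SL = ⌊$56,359/2⌋ = $28,179 → take DB $31,522. Book value $52,537.
Accumulated through year 3 = $215,189 − $52,537 = $162,652.

$162,652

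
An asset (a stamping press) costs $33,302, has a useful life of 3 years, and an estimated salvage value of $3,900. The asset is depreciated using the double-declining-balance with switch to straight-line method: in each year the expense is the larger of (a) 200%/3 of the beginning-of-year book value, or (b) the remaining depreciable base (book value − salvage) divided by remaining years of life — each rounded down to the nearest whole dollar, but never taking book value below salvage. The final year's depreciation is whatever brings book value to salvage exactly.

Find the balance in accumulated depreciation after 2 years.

Depreciable base = $33,302 − $3,900 = $29,402.
Year 1: DB = ⌊$33,302 × 200%/3⌋ = $22,201; SL = ⌊$29,402/3⌋ = $9,800 → take DB $22,201. Book value $11,101.
Year 2: DB = ⌊$11,101 × 200%/3⌋ = $7,400; SL = ⌊$7,201/2⌋ = $3,600 → take DB $7,400, capped at $7,201. Book value $3,900.
Accumulated through year 2 = $33,302 − $3,900 = $29,402.

$29,402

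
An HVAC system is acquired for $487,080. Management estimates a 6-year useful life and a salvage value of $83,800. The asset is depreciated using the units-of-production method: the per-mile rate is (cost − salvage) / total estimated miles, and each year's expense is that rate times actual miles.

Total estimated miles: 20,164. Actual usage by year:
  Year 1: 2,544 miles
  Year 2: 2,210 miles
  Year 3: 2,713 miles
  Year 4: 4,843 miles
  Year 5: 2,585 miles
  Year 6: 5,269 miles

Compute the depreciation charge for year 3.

Depreciable base = $487,080 − $83,800 = $403,280.
Rate = $403,280 / 20,164 miles = $20 per mile.
Year 1: 2,544 × $20 = $50,880. Book value $436,200.
Year 2: 2,210 × $20 = $44,200. Book value $392,000.
Year 3: 2,713 × $20 = $54,260. Book value $337,740.

$54,260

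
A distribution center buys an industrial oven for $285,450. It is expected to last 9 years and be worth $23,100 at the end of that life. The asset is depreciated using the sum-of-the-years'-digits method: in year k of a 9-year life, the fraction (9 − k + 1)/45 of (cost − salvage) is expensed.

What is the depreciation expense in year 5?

Depreciable base = $285,450 − $23,100 = $262,350.
Sum of the years' digits = 9+8+7+6+5+4+3+2+1 = 45.
Year 1: $262,350 × 9/45 = $52,470. Book value $232,980.
Year 2: $262,350 × 8/45 = $46,640. Book value $186,340.
Year 3: $262,350 × 7/45 = $40,810. Book value $145,530.
Year 4: $262,350 × 6/45 = $34,980. Book value $110,550.
Year 5: $262,350 × 5/45 = $29,150. Book value $81,400.

$29,150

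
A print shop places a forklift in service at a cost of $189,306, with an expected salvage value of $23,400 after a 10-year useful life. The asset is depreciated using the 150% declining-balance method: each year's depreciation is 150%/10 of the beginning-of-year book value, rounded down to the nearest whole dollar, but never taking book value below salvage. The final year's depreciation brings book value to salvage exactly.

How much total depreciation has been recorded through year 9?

$145,457

Depreciable base = $189,306 − $23,400 = $165,906.
Year 1: ⌊$189,306 × 150%/10⌋ = $28,395. Book value $160,911.
Year 2: ⌊$160,911 × 150%/10⌋ = $24,136. Book value $136,775.
Year 3: ⌊$136,775 × 150%/10⌋ = $20,516. Book value $116,259.
Year 4: ⌊$116,259 × 150%/10⌋ = $17,438. Book value $98,821.
Year 5: ⌊$98,821 × 150%/10⌋ = $14,823. Book value $83,998.
Year 6: ⌊$83,998 × 150%/10⌋ = $12,599. Book value $71,399.
Year 7: ⌊$71,399 × 150%/10⌋ = $10,709. Book value $60,690.
Year 8: ⌊$60,690 × 150%/10⌋ = $9,103. Book value $51,587.
Year 9: ⌊$51,587 × 150%/10⌋ = $7,738. Book value $43,849.
Accumulated through year 9 = $189,306 − $43,849 = $145,457.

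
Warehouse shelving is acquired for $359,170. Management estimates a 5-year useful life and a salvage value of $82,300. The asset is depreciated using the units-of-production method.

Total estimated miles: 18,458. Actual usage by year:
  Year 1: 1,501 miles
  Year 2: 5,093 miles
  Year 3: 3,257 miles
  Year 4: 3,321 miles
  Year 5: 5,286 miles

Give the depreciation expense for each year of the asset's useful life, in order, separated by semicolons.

Depreciable base = $359,170 − $82,300 = $276,870.
Rate = $276,870 / 18,458 miles = $15 per mile.
Year 1: 1,501 × $15 = $22,515. Book value $336,655.
Year 2: 5,093 × $15 = $76,395. Book value $260,260.
Year 3: 3,257 × $15 = $48,855. Book value $211,405.
Year 4: 3,321 × $15 = $49,815. Book value $161,590.
Year 5: 5,286 × $15 = $79,290. Book value $82,300.

$22,515; $76,395; $48,855; $49,815; $79,290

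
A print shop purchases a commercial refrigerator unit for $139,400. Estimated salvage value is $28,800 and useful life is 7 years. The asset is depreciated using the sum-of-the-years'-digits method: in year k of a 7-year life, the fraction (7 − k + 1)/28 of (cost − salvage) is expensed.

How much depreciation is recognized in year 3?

Depreciable base = $139,400 − $28,800 = $110,600.
Sum of the years' digits = 7+6+5+4+3+2+1 = 28.
Year 1: $110,600 × 7/28 = $27,650. Book value $111,750.
Year 2: $110,600 × 6/28 = $23,700. Book value $88,050.
Year 3: $110,600 × 5/28 = $19,750. Book value $68,300.

$19,750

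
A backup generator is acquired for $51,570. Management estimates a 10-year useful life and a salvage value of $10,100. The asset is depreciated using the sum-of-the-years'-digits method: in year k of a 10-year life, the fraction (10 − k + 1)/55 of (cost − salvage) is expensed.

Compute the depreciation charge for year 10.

$754

Depreciable base = $51,570 − $10,100 = $41,470.
Sum of the years' digits = 10+9+8+7+6+5+4+3+2+1 = 55.
Year 1: $41,470 × 10/55 = $7,540. Book value $44,030.
Year 2: $41,470 × 9/55 = $6,786. Book value $37,244.
Year 3: $41,470 × 8/55 = $6,032. Book value $31,212.
Year 4: $41,470 × 7/55 = $5,278. Book value $25,934.
Year 5: $41,470 × 6/55 = $4,524. Book value $21,410.
Year 6: $41,470 × 5/55 = $3,770. Book value $17,640.
Year 7: $41,470 × 4/55 = $3,016. Book value $14,624.
Year 8: $41,470 × 3/55 = $2,262. Book value $12,362.
Year 9: $41,470 × 2/55 = $1,508. Book value $10,854.
Year 10: $41,470 × 1/55 = $754. Book value $10,100.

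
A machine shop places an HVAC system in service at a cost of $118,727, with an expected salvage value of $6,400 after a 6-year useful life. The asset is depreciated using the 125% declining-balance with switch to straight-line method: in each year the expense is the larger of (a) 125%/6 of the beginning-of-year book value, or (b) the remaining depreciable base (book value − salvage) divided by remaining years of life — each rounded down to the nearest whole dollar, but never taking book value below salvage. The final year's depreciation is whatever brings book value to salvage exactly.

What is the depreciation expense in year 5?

$17,003

Depreciable base = $118,727 − $6,400 = $112,327.
Year 1: DB = ⌊$118,727 × 125%/6⌋ = $24,734; SL = ⌊$112,327/6⌋ = $18,721 → take DB $24,734. Book value $93,993.
Year 2: DB = ⌊$93,993 × 125%/6⌋ = $19,581; SL = ⌊$87,593/5⌋ = $17,518 → take DB $19,581. Book value $74,412.
Year 3: DB = ⌊$74,412 × 125%/6⌋ = $15,502; SL = ⌊$68,012/4⌋ = $17,003 → take SL $17,003. Book value $57,409.
Year 4: DB = ⌊$57,409 × 125%/6⌋ = $11,960; SL = ⌊$51,009/3⌋ = $17,003 → take SL $17,003. Book value $40,406.
Year 5: DB = ⌊$40,406 × 125%/6⌋ = $8,417; SL = ⌊$34,006/2⌋ = $17,003 → take SL $17,003. Book value $23,403.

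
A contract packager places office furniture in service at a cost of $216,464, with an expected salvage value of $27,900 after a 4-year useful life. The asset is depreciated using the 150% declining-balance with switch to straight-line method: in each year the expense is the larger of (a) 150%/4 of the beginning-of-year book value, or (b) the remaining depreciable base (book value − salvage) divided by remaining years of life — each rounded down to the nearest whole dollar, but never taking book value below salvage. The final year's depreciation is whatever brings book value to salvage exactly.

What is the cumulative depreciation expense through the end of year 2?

Depreciable base = $216,464 − $27,900 = $188,564.
Year 1: DB = ⌊$216,464 × 150%/4⌋ = $81,174; SL = ⌊$188,564/4⌋ = $47,141 → take DB $81,174. Book value $135,290.
Year 2: DB = ⌊$135,290 × 150%/4⌋ = $50,733; SL = ⌊$107,390/3⌋ = $35,796 → take DB $50,733. Book value $84,557.
Accumulated through year 2 = $216,464 − $84,557 = $131,907.

$131,907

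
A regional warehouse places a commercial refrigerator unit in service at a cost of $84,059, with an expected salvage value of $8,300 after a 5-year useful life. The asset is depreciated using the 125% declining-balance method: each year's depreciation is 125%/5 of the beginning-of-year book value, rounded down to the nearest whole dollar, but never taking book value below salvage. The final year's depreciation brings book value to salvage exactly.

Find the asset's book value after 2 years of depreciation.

$47,284

Depreciable base = $84,059 − $8,300 = $75,759.
Year 1: ⌊$84,059 × 125%/5⌋ = $21,014. Book value $63,045.
Year 2: ⌊$63,045 × 125%/5⌋ = $15,761. Book value $47,284.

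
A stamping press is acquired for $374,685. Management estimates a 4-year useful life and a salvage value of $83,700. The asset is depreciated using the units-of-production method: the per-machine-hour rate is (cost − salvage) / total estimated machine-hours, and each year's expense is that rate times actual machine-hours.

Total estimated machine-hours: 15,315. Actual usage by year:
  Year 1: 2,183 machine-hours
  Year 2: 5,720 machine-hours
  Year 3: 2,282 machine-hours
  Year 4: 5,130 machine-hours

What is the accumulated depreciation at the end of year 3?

Depreciable base = $374,685 − $83,700 = $290,985.
Rate = $290,985 / 15,315 machine-hours = $19 per machine-hour.
Year 1: 2,183 × $19 = $41,477. Book value $333,208.
Year 2: 5,720 × $19 = $108,680. Book value $224,528.
Year 3: 2,282 × $19 = $43,358. Book value $181,170.
Accumulated through year 3 = $374,685 − $181,170 = $193,515.

$193,515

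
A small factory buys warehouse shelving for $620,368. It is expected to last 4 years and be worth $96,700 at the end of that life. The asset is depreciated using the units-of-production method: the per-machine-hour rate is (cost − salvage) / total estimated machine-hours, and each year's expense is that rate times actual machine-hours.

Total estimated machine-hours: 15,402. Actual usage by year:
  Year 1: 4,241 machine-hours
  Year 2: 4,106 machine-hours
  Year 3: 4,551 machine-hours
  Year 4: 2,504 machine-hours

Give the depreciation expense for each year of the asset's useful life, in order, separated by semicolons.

$144,194; $139,604; $154,734; $85,136

Depreciable base = $620,368 − $96,700 = $523,668.
Rate = $523,668 / 15,402 machine-hours = $34 per machine-hour.
Year 1: 4,241 × $34 = $144,194. Book value $476,174.
Year 2: 4,106 × $34 = $139,604. Book value $336,570.
Year 3: 4,551 × $34 = $154,734. Book value $181,836.
Year 4: 2,504 × $34 = $85,136. Book value $96,700.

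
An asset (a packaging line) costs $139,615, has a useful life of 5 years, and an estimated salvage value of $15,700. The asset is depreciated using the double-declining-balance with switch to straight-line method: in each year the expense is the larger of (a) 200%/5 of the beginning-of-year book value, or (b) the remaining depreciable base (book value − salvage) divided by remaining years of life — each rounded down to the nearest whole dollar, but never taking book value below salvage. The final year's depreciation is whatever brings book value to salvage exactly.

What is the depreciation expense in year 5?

$2,395

Depreciable base = $139,615 − $15,700 = $123,915.
Year 1: DB = ⌊$139,615 × 200%/5⌋ = $55,846; SL = ⌊$123,915/5⌋ = $24,783 → take DB $55,846. Book value $83,769.
Year 2: DB = ⌊$83,769 × 200%/5⌋ = $33,507; SL = ⌊$68,069/4⌋ = $17,017 → take DB $33,507. Book value $50,262.
Year 3: DB = ⌊$50,262 × 200%/5⌋ = $20,104; SL = ⌊$34,562/3⌋ = $11,520 → take DB $20,104. Book value $30,158.
Year 4: DB = ⌊$30,158 × 200%/5⌋ = $12,063; SL = ⌊$14,458/2⌋ = $7,229 → take DB $12,063. Book value $18,095.
Year 5 (final): $18,095 − $15,700 = $2,395. Book value $15,700.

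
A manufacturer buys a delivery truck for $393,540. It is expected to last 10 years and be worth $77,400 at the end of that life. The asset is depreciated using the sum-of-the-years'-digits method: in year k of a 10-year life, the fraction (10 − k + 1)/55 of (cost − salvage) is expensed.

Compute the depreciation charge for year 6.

Depreciable base = $393,540 − $77,400 = $316,140.
Sum of the years' digits = 10+9+8+7+6+5+4+3+2+1 = 55.
Year 1: $316,140 × 10/55 = $57,480. Book value $336,060.
Year 2: $316,140 × 9/55 = $51,732. Book value $284,328.
Year 3: $316,140 × 8/55 = $45,984. Book value $238,344.
Year 4: $316,140 × 7/55 = $40,236. Book value $198,108.
Year 5: $316,140 × 6/55 = $34,488. Book value $163,620.
Year 6: $316,140 × 5/55 = $28,740. Book value $134,880.

$28,740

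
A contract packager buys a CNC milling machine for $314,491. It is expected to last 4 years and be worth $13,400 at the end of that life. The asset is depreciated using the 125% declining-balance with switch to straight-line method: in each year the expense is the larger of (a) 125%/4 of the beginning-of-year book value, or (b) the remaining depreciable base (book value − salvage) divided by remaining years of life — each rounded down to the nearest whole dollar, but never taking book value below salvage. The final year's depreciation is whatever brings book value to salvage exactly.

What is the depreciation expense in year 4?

Depreciable base = $314,491 − $13,400 = $301,091.
Year 1: DB = ⌊$314,491 × 125%/4⌋ = $98,278; SL = ⌊$301,091/4⌋ = $75,272 → take DB $98,278. Book value $216,213.
Year 2: DB = ⌊$216,213 × 125%/4⌋ = $67,566; SL = ⌊$202,813/3⌋ = $67,604 → take SL $67,604. Book value $148,609.
Year 3: DB = ⌊$148,609 × 125%/4⌋ = $46,440; SL = ⌊$135,209/2⌋ = $67,604 → take SL $67,604. Book value $81,005.
Year 4 (final): $81,005 − $13,400 = $67,605. Book value $13,400.

$67,605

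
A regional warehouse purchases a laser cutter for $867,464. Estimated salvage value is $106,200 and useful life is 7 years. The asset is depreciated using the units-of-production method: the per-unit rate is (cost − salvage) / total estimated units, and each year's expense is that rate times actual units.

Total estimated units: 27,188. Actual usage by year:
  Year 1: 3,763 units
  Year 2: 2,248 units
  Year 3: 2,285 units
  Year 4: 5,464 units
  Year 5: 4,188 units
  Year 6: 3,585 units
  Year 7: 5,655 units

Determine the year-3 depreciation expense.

Depreciable base = $867,464 − $106,200 = $761,264.
Rate = $761,264 / 27,188 units = $28 per unit.
Year 1: 3,763 × $28 = $105,364. Book value $762,100.
Year 2: 2,248 × $28 = $62,944. Book value $699,156.
Year 3: 2,285 × $28 = $63,980. Book value $635,176.

$63,980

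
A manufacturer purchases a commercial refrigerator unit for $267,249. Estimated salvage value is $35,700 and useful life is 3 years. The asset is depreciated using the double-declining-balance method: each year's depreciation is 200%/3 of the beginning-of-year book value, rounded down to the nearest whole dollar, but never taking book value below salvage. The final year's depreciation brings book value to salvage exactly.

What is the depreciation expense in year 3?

$0

Depreciable base = $267,249 − $35,700 = $231,549.
Year 1: ⌊$267,249 × 200%/3⌋ = $178,166. Book value $89,083.
Year 2: ⌊$89,083 × 200%/3⌋ = $59,388, capped at $53,383. Book value $35,700.
Year 3 (final): $35,700 − $35,700 = $0. Book value $35,700.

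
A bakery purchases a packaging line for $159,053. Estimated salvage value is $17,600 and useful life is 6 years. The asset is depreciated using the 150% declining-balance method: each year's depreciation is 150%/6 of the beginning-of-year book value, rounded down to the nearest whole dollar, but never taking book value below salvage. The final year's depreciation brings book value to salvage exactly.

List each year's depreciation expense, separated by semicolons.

$39,763; $29,822; $22,367; $16,775; $12,581; $20,145

Depreciable base = $159,053 − $17,600 = $141,453.
Year 1: ⌊$159,053 × 150%/6⌋ = $39,763. Book value $119,290.
Year 2: ⌊$119,290 × 150%/6⌋ = $29,822. Book value $89,468.
Year 3: ⌊$89,468 × 150%/6⌋ = $22,367. Book value $67,101.
Year 4: ⌊$67,101 × 150%/6⌋ = $16,775. Book value $50,326.
Year 5: ⌊$50,326 × 150%/6⌋ = $12,581. Book value $37,745.
Year 6 (final): $37,745 − $17,600 = $20,145. Book value $17,600.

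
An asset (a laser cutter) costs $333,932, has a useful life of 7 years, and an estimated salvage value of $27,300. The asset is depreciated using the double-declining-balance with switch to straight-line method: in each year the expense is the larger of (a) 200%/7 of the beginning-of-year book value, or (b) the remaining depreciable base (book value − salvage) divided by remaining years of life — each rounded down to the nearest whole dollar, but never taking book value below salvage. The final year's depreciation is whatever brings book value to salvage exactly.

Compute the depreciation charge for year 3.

Depreciable base = $333,932 − $27,300 = $306,632.
Year 1: DB = ⌊$333,932 × 200%/7⌋ = $95,409; SL = ⌊$306,632/7⌋ = $43,804 → take DB $95,409. Book value $238,523.
Year 2: DB = ⌊$238,523 × 200%/7⌋ = $68,149; SL = ⌊$211,223/6⌋ = $35,203 → take DB $68,149. Book value $170,374.
Year 3: DB = ⌊$170,374 × 200%/7⌋ = $48,678; SL = ⌊$143,074/5⌋ = $28,614 → take DB $48,678. Book value $121,696.

$48,678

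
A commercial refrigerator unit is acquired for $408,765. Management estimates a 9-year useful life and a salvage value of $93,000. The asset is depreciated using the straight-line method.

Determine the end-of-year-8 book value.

$128,085

Depreciable base = $408,765 − $93,000 = $315,765.
Annual expense = $315,765 / 9 = $35,085.
End of year 1: book value $373,680.
End of year 2: book value $338,595.
End of year 3: book value $303,510.
End of year 4: book value $268,425.
End of year 5: book value $233,340.
End of year 6: book value $198,255.
End of year 7: book value $163,170.
End of year 8: book value $128,085.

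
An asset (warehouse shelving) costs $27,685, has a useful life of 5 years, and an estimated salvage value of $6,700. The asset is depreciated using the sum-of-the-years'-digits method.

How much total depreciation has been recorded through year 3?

Depreciable base = $27,685 − $6,700 = $20,985.
Sum of the years' digits = 5+4+3+2+1 = 15.
Year 1: $20,985 × 5/15 = $6,995. Book value $20,690.
Year 2: $20,985 × 4/15 = $5,596. Book value $15,094.
Year 3: $20,985 × 3/15 = $4,197. Book value $10,897.
Accumulated through year 3 = $27,685 − $10,897 = $16,788.

$16,788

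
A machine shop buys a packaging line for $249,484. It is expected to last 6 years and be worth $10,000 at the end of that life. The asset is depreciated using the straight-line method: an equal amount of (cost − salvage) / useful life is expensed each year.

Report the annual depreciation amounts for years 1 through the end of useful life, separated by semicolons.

$39,914; $39,914; $39,914; $39,914; $39,914; $39,914

Depreciable base = $249,484 − $10,000 = $239,484.
Annual expense = $239,484 / 6 = $39,914.
End of year 1: book value $209,570.
End of year 2: book value $169,656.
End of year 3: book value $129,742.
End of year 4: book value $89,828.
End of year 5: book value $49,914.
End of year 6: book value $10,000.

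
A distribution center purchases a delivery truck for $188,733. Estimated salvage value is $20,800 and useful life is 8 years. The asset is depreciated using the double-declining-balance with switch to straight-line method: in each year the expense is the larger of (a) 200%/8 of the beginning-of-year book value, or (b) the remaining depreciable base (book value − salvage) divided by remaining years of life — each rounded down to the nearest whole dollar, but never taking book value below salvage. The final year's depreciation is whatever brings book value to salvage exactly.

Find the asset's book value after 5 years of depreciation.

$44,789

Depreciable base = $188,733 − $20,800 = $167,933.
Year 1: DB = ⌊$188,733 × 200%/8⌋ = $47,183; SL = ⌊$167,933/8⌋ = $20,991 → take DB $47,183. Book value $141,550.
Year 2: DB = ⌊$141,550 × 200%/8⌋ = $35,387; SL = ⌊$120,750/7⌋ = $17,250 → take DB $35,387. Book value $106,163.
Year 3: DB = ⌊$106,163 × 200%/8⌋ = $26,540; SL = ⌊$85,363/6⌋ = $14,227 → take DB $26,540. Book value $79,623.
Year 4: DB = ⌊$79,623 × 200%/8⌋ = $19,905; SL = ⌊$58,823/5⌋ = $11,764 → take DB $19,905. Book value $59,718.
Year 5: DB = ⌊$59,718 × 200%/8⌋ = $14,929; SL = ⌊$38,918/4⌋ = $9,729 → take DB $14,929. Book value $44,789.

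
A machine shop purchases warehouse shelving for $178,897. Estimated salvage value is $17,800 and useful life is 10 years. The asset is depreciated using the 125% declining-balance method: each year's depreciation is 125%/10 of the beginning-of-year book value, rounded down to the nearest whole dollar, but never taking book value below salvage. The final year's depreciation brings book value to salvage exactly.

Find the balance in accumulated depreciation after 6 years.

$98,607

Depreciable base = $178,897 − $17,800 = $161,097.
Year 1: ⌊$178,897 × 125%/10⌋ = $22,362. Book value $156,535.
Year 2: ⌊$156,535 × 125%/10⌋ = $19,566. Book value $136,969.
Year 3: ⌊$136,969 × 125%/10⌋ = $17,121. Book value $119,848.
Year 4: ⌊$119,848 × 125%/10⌋ = $14,981. Book value $104,867.
Year 5: ⌊$104,867 × 125%/10⌋ = $13,108. Book value $91,759.
Year 6: ⌊$91,759 × 125%/10⌋ = $11,469. Book value $80,290.
Accumulated through year 6 = $178,897 − $80,290 = $98,607.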